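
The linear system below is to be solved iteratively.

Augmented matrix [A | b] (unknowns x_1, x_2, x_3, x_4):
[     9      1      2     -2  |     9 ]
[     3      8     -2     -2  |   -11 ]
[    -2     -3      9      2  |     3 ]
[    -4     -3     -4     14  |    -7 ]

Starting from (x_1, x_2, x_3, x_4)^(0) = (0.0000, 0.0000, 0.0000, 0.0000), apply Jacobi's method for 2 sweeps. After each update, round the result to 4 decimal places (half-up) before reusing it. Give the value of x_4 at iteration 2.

-0.4137

Iteration 1:
  x_1 = (9 - (1)·0.0000 - (2)·0.0000 - (-2)·0.0000) / (9) = 1.0000
  x_2 = (-11 - (3)·0.0000 - (-2)·0.0000 - (-2)·0.0000) / (8) = -1.3750
  x_3 = (3 - (-2)·0.0000 - (-3)·0.0000 - (2)·0.0000) / (9) = 0.3333
  x_4 = (-7 - (-4)·0.0000 - (-3)·0.0000 - (-4)·0.0000) / (14) = -0.5000
Iteration 2:
  x_1 = (9 - (1)·-1.3750 - (2)·0.3333 - (-2)·-0.5000) / (9) = 0.9676
  x_2 = (-11 - (3)·1.0000 - (-2)·0.3333 - (-2)·-0.5000) / (8) = -1.7917
  x_3 = (3 - (-2)·1.0000 - (-3)·-1.3750 - (2)·-0.5000) / (9) = 0.2083
  x_4 = (-7 - (-4)·1.0000 - (-3)·-1.3750 - (-4)·0.3333) / (14) = -0.4137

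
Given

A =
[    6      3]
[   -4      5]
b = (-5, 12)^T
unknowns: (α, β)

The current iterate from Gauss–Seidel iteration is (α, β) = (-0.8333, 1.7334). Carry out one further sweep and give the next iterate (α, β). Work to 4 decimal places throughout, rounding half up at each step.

One sweep:
  α = (-5 - (3)·1.7334) / (6) = -1.7000
  β = (12 - (-4)·-1.7000) / (5) = 1.0400

(-1.7000, 1.0400)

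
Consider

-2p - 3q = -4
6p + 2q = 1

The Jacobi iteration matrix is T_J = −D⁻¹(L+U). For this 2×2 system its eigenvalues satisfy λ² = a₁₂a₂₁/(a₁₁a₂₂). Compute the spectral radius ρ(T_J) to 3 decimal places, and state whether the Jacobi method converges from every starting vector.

2.121

a₁₂a₂₁/(a₁₁a₂₂) = (-3)·(6) / ((-2)·(2)) = 4.500000
ρ = √|4.500000| = √4.500000 = 2.121
ρ > 1, so Jacobi diverges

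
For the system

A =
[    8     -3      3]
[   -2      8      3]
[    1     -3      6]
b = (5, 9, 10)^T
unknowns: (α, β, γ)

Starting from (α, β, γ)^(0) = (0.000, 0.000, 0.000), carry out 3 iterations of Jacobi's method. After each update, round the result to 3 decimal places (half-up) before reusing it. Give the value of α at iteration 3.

Iteration 1:
  α = (5 - (-3)·0.000 - (3)·0.000) / (8) = 0.625
  β = (9 - (-2)·0.000 - (3)·0.000) / (8) = 1.125
  γ = (10 - (1)·0.000 - (-3)·0.000) / (6) = 1.667
Iteration 2:
  α = (5 - (-3)·1.125 - (3)·1.667) / (8) = 0.422
  β = (9 - (-2)·0.625 - (3)·1.667) / (8) = 0.656
  γ = (10 - (1)·0.625 - (-3)·1.125) / (6) = 2.125
Iteration 3:
  α = (5 - (-3)·0.656 - (3)·2.125) / (8) = 0.074
  β = (9 - (-2)·0.422 - (3)·2.125) / (8) = 0.434
  γ = (10 - (1)·0.422 - (-3)·0.656) / (6) = 1.924

0.074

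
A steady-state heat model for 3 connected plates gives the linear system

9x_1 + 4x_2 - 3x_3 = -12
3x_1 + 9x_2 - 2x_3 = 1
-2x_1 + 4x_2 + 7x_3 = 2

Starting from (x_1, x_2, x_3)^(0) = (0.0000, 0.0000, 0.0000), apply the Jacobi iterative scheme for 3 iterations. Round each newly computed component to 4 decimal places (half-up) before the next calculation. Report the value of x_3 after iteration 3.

-0.4359

Iteration 1:
  x_1 = (-12 - (4)·0.0000 - (-3)·0.0000) / (9) = -1.3333
  x_2 = (1 - (3)·0.0000 - (-2)·0.0000) / (9) = 0.1111
  x_3 = (2 - (-2)·0.0000 - (4)·0.0000) / (7) = 0.2857
Iteration 2:
  x_1 = (-12 - (4)·0.1111 - (-3)·0.2857) / (9) = -1.2875
  x_2 = (1 - (3)·-1.3333 - (-2)·0.2857) / (9) = 0.6190
  x_3 = (2 - (-2)·-1.3333 - (4)·0.1111) / (7) = -0.1587
Iteration 3:
  x_1 = (-12 - (4)·0.6190 - (-3)·-0.1587) / (9) = -1.6613
  x_2 = (1 - (3)·-1.2875 - (-2)·-0.1587) / (9) = 0.5050
  x_3 = (2 - (-2)·-1.2875 - (4)·0.6190) / (7) = -0.4359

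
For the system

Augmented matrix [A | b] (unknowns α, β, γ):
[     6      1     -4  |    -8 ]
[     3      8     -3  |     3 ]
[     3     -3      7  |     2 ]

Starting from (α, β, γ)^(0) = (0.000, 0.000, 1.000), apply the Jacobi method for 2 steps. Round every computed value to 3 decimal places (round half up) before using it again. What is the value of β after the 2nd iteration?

Iteration 1:
  α = (-8 - (1)·0.000 - (-4)·1.000) / (6) = -0.667
  β = (3 - (3)·0.000 - (-3)·1.000) / (8) = 0.750
  γ = (2 - (3)·0.000 - (-3)·0.000) / (7) = 0.286
Iteration 2:
  α = (-8 - (1)·0.750 - (-4)·0.286) / (6) = -1.268
  β = (3 - (3)·-0.667 - (-3)·0.286) / (8) = 0.732
  γ = (2 - (3)·-0.667 - (-3)·0.750) / (7) = 0.893

0.732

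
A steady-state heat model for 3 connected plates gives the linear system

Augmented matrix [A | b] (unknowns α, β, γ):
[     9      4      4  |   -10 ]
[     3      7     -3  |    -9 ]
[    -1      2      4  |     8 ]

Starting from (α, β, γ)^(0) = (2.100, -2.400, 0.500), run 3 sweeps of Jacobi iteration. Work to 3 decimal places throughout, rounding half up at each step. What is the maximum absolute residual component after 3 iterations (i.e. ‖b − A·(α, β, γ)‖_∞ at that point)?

5.009

Iteration 1:
  α = (-10 - (4)·-2.400 - (4)·0.500) / (9) = -0.267
  β = (-9 - (3)·2.100 - (-3)·0.500) / (7) = -1.971
  γ = (8 - (-1)·2.100 - (2)·-2.400) / (4) = 3.725
Iteration 2:
  α = (-10 - (4)·-1.971 - (4)·3.725) / (9) = -1.891
  β = (-9 - (3)·-0.267 - (-3)·3.725) / (7) = 0.425
  γ = (8 - (-1)·-0.267 - (2)·-1.971) / (4) = 2.919
Iteration 3:
  α = (-10 - (4)·0.425 - (4)·2.919) / (9) = -2.597
  β = (-9 - (3)·-1.891 - (-3)·2.919) / (7) = 0.776
  γ = (8 - (-1)·-1.891 - (2)·0.425) / (4) = 1.315
Residual b − A·x = (5.009, -2.696, -1.409); ∞-norm = 5.009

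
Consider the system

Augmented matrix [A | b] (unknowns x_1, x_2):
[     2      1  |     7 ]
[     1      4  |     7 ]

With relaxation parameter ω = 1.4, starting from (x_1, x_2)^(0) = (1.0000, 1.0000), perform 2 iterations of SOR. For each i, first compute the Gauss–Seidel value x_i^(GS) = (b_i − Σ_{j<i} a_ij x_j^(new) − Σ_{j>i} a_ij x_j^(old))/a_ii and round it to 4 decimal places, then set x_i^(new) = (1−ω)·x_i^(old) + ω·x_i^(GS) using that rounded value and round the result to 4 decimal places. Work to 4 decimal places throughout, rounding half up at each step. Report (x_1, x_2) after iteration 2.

(2.8760, 1.1554)

Iteration 1:
  x_1: GS value = (7 - (1)·1.0000) / (2) = 3.0000;  x_1 ← (1−ω)·1.0000 + ω·3.0000 = 3.8000
  x_2: GS value = (7 - (1)·3.8000) / (4) = 0.8000;  x_2 ← (1−ω)·1.0000 + ω·0.8000 = 0.7200
Iteration 2:
  x_1: GS value = (7 - (1)·0.7200) / (2) = 3.1400;  x_1 ← (1−ω)·3.8000 + ω·3.1400 = 2.8760
  x_2: GS value = (7 - (1)·2.8760) / (4) = 1.0310;  x_2 ← (1−ω)·0.7200 + ω·1.0310 = 1.1554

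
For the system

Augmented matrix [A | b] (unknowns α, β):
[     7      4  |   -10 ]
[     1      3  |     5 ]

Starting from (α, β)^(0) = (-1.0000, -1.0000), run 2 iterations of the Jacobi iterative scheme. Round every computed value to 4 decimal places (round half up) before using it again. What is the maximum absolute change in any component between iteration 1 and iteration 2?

Iteration 1:
  α = (-10 - (4)·-1.0000) / (7) = -0.8571
  β = (5 - (1)·-1.0000) / (3) = 2.0000
Iteration 2:
  α = (-10 - (4)·2.0000) / (7) = -2.5714
  β = (5 - (1)·-0.8571) / (3) = 1.9524
Change: (-1.7143, -0.0476) → max |·| = 1.7143

1.7143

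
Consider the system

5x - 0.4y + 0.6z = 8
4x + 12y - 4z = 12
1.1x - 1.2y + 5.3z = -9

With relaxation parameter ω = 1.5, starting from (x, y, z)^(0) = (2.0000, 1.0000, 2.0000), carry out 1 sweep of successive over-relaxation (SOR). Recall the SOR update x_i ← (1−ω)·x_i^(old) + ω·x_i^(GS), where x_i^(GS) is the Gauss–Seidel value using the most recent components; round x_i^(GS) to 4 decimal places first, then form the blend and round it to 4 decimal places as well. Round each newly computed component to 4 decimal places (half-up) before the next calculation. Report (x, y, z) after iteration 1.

Iteration 1:
  x: GS value = (8 - (-0.4)·1.0000 - (0.6)·2.0000) / (5) = 1.4400;  x ← (1−ω)·2.0000 + ω·1.4400 = 1.1600
  y: GS value = (12 - (4)·1.1600 - (-4)·2.0000) / (12) = 1.2800;  y ← (1−ω)·1.0000 + ω·1.2800 = 1.4200
  z: GS value = (-9 - (1.1)·1.1600 - (-1.2)·1.4200) / (5.3) = -1.6174;  z ← (1−ω)·2.0000 + ω·-1.6174 = -3.4261

(1.1600, 1.4200, -3.4261)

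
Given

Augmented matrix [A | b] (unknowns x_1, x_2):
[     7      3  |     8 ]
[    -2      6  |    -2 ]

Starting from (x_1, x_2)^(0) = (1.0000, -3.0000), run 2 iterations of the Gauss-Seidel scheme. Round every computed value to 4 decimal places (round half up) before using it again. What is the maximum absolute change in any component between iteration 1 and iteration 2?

Iteration 1:
  x_1 = (8 - (3)·-3.0000) / (7) = 2.4286
  x_2 = (-2 - (-2)·2.4286) / (6) = 0.4762
Iteration 2:
  x_1 = (8 - (3)·0.4762) / (7) = 0.9388
  x_2 = (-2 - (-2)·0.9388) / (6) = -0.0204
Change: (-1.4898, -0.4966) → max |·| = 1.4898

1.4898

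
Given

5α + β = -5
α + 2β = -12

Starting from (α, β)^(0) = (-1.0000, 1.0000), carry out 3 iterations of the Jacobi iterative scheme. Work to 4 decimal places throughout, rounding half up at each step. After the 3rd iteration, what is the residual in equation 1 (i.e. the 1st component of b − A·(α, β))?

0.6500

Iteration 1:
  α = (-5 - (1)·1.0000) / (5) = -1.2000
  β = (-12 - (1)·-1.0000) / (2) = -5.5000
Iteration 2:
  α = (-5 - (1)·-5.5000) / (5) = 0.1000
  β = (-12 - (1)·-1.2000) / (2) = -5.4000
Iteration 3:
  α = (-5 - (1)·-5.4000) / (5) = 0.0800
  β = (-12 - (1)·0.1000) / (2) = -6.0500
Residual b − A·x = (0.6500, 0.0200)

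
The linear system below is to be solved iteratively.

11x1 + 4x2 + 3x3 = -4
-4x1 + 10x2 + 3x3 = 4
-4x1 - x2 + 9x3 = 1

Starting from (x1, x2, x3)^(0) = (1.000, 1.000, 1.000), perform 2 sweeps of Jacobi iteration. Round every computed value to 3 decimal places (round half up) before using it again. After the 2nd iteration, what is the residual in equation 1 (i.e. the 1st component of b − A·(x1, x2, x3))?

5.631

Iteration 1:
  x1 = (-4 - (4)·1.000 - (3)·1.000) / (11) = -1.000
  x2 = (4 - (-4)·1.000 - (3)·1.000) / (10) = 0.500
  x3 = (1 - (-4)·1.000 - (-1)·1.000) / (9) = 0.667
Iteration 2:
  x1 = (-4 - (4)·0.500 - (3)·0.667) / (11) = -0.727
  x2 = (4 - (-4)·-1.000 - (3)·0.667) / (10) = -0.200
  x3 = (1 - (-4)·-1.000 - (-1)·0.500) / (9) = -0.278
Residual b − A·x = (5.631, 3.926, 0.394)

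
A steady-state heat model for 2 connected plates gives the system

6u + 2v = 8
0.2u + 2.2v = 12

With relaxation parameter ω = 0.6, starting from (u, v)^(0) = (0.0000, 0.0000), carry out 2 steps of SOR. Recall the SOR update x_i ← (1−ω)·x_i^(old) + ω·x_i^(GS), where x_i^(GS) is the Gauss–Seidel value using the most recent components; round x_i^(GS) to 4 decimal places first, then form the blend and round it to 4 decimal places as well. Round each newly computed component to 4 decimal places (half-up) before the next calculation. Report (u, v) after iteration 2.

(0.4742, 4.5385)

Iteration 1:
  u: GS value = (8 - (2)·0.0000) / (6) = 1.3333;  u ← (1−ω)·0.0000 + ω·1.3333 = 0.8000
  v: GS value = (12 - (0.2)·0.8000) / (2.2) = 5.3818;  v ← (1−ω)·0.0000 + ω·5.3818 = 3.2291
Iteration 2:
  u: GS value = (8 - (2)·3.2291) / (6) = 0.2570;  u ← (1−ω)·0.8000 + ω·0.2570 = 0.4742
  v: GS value = (12 - (0.2)·0.4742) / (2.2) = 5.4114;  v ← (1−ω)·3.2291 + ω·5.4114 = 4.5385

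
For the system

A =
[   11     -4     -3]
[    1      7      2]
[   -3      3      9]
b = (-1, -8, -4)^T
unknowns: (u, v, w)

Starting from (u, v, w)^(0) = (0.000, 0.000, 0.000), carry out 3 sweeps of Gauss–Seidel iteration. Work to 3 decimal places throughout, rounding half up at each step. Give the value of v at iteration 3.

Iteration 1:
  u = (-1 - (-4)·0.000 - (-3)·0.000) / (11) = -0.091
  v = (-8 - (1)·-0.091 - (2)·0.000) / (7) = -1.130
  w = (-4 - (-3)·-0.091 - (3)·-1.130) / (9) = -0.098
Iteration 2:
  u = (-1 - (-4)·-1.130 - (-3)·-0.098) / (11) = -0.529
  v = (-8 - (1)·-0.529 - (2)·-0.098) / (7) = -1.039
  w = (-4 - (-3)·-0.529 - (3)·-1.039) / (9) = -0.274
Iteration 3:
  u = (-1 - (-4)·-1.039 - (-3)·-0.274) / (11) = -0.543
  v = (-8 - (1)·-0.543 - (2)·-0.274) / (7) = -0.987
  w = (-4 - (-3)·-0.543 - (3)·-0.987) / (9) = -0.296

-0.987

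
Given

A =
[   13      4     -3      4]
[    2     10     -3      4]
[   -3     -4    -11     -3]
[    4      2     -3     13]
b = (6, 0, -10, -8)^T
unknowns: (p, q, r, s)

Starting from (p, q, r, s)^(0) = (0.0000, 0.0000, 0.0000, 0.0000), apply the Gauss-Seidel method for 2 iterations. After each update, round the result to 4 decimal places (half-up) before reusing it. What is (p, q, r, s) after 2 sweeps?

(0.8491, 0.2971, 0.7208, -0.7560)

Iteration 1:
  p = (6 - (4)·0.0000 - (-3)·0.0000 - (4)·0.0000) / (13) = 0.4615
  q = (0 - (2)·0.4615 - (-3)·0.0000 - (4)·0.0000) / (10) = -0.0923
  r = (-10 - (-3)·0.4615 - (-4)·-0.0923 - (-3)·0.0000) / (-11) = 0.8168
  s = (-8 - (4)·0.4615 - (2)·-0.0923 - (-3)·0.8168) / (13) = -0.5547
Iteration 2:
  p = (6 - (4)·-0.0923 - (-3)·0.8168 - (4)·-0.5547) / (13) = 0.8491
  q = (0 - (2)·0.8491 - (-3)·0.8168 - (4)·-0.5547) / (10) = 0.2971
  r = (-10 - (-3)·0.8491 - (-4)·0.2971 - (-3)·-0.5547) / (-11) = 0.7208
  s = (-8 - (4)·0.8491 - (2)·0.2971 - (-3)·0.7208) / (13) = -0.7560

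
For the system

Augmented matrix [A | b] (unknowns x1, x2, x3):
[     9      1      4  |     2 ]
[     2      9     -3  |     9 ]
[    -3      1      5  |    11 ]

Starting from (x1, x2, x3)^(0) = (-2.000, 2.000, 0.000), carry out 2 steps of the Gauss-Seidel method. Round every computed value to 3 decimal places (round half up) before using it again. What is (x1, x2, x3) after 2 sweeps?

Iteration 1:
  x1 = (2 - (1)·2.000 - (4)·0.000) / (9) = 0.000
  x2 = (9 - (2)·0.000 - (-3)·0.000) / (9) = 1.000
  x3 = (11 - (-3)·0.000 - (1)·1.000) / (5) = 2.000
Iteration 2:
  x1 = (2 - (1)·1.000 - (4)·2.000) / (9) = -0.778
  x2 = (9 - (2)·-0.778 - (-3)·2.000) / (9) = 1.840
  x3 = (11 - (-3)·-0.778 - (1)·1.840) / (5) = 1.365

(-0.778, 1.840, 1.365)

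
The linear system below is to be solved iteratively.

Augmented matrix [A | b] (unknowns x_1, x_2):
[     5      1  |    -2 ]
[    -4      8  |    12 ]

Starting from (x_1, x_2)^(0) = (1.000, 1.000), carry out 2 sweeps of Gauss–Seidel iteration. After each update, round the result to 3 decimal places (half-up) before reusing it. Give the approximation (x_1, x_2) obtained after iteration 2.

Iteration 1:
  x_1 = (-2 - (1)·1.000) / (5) = -0.600
  x_2 = (12 - (-4)·-0.600) / (8) = 1.200
Iteration 2:
  x_1 = (-2 - (1)·1.200) / (5) = -0.640
  x_2 = (12 - (-4)·-0.640) / (8) = 1.180

(-0.640, 1.180)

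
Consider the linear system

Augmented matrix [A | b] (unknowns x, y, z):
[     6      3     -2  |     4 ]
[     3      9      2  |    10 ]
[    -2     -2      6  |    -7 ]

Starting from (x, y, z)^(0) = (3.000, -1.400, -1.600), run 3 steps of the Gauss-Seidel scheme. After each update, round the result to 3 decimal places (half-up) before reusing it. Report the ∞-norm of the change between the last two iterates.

0.127

Iteration 1:
  x = (4 - (3)·-1.400 - (-2)·-1.600) / (6) = 0.833
  y = (10 - (3)·0.833 - (2)·-1.600) / (9) = 1.189
  z = (-7 - (-2)·0.833 - (-2)·1.189) / (6) = -0.493
Iteration 2:
  x = (4 - (3)·1.189 - (-2)·-0.493) / (6) = -0.092
  y = (10 - (3)·-0.092 - (2)·-0.493) / (9) = 1.251
  z = (-7 - (-2)·-0.092 - (-2)·1.251) / (6) = -0.780
Iteration 3:
  x = (4 - (3)·1.251 - (-2)·-0.780) / (6) = -0.219
  y = (10 - (3)·-0.219 - (2)·-0.780) / (9) = 1.357
  z = (-7 - (-2)·-0.219 - (-2)·1.357) / (6) = -0.787
Change: (-0.127, 0.106, -0.007) → max |·| = 0.127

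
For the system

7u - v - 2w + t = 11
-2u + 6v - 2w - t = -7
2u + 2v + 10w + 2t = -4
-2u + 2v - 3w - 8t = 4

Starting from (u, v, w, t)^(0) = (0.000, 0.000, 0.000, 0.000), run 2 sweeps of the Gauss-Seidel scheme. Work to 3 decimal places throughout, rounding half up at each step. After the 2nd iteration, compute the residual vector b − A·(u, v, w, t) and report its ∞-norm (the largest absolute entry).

0.380

Iteration 1:
  u = (11 - (-1)·0.000 - (-2)·0.000 - (1)·0.000) / (7) = 1.571
  v = (-7 - (-2)·1.571 - (-2)·0.000 - (-1)·0.000) / (6) = -0.643
  w = (-4 - (2)·1.571 - (2)·-0.643 - (2)·0.000) / (10) = -0.586
  t = (4 - (-2)·1.571 - (2)·-0.643 - (-3)·-0.586) / (-8) = -0.834
Iteration 2:
  u = (11 - (-1)·-0.643 - (-2)·-0.586 - (1)·-0.834) / (7) = 1.431
  v = (-7 - (-2)·1.431 - (-2)·-0.586 - (-1)·-0.834) / (6) = -1.024
  w = (-4 - (2)·1.431 - (2)·-1.024 - (2)·-0.834) / (10) = -0.315
  t = (4 - (-2)·1.431 - (2)·-1.024 - (-3)·-0.315) / (-8) = -0.996
Residual b − A·x = (0.325, 0.380, 0.328, -0.003); ∞-norm = 0.380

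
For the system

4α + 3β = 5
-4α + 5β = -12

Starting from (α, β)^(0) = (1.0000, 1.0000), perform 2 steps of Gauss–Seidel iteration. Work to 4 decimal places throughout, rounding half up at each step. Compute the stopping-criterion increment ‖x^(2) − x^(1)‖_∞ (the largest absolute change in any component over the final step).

Iteration 1:
  α = (5 - (3)·1.0000) / (4) = 0.5000
  β = (-12 - (-4)·0.5000) / (5) = -2.0000
Iteration 2:
  α = (5 - (3)·-2.0000) / (4) = 2.7500
  β = (-12 - (-4)·2.7500) / (5) = -0.2000
Change: (2.2500, 1.8000) → max |·| = 2.2500

2.2500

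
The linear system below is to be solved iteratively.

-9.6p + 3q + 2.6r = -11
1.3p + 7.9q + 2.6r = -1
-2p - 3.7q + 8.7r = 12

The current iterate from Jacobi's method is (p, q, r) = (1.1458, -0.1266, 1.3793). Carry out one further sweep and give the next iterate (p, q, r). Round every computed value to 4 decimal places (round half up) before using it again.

One sweep:
  p = (-11 - (3)·-0.1266 - (2.6)·1.3793) / (-9.6) = 1.4798
  q = (-1 - (1.3)·1.1458 - (2.6)·1.3793) / (7.9) = -0.7691
  r = (12 - (-2)·1.1458 - (-3.7)·-0.1266) / (8.7) = 1.5889

(1.4798, -0.7691, 1.5889)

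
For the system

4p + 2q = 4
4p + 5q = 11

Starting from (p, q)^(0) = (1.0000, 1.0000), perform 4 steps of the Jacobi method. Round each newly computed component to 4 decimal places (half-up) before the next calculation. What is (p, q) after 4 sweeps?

(0.0200, 2.1200)

Iteration 1:
  p = (4 - (2)·1.0000) / (4) = 0.5000
  q = (11 - (4)·1.0000) / (5) = 1.4000
Iteration 2:
  p = (4 - (2)·1.4000) / (4) = 0.3000
  q = (11 - (4)·0.5000) / (5) = 1.8000
Iteration 3:
  p = (4 - (2)·1.8000) / (4) = 0.1000
  q = (11 - (4)·0.3000) / (5) = 1.9600
Iteration 4:
  p = (4 - (2)·1.9600) / (4) = 0.0200
  q = (11 - (4)·0.1000) / (5) = 2.1200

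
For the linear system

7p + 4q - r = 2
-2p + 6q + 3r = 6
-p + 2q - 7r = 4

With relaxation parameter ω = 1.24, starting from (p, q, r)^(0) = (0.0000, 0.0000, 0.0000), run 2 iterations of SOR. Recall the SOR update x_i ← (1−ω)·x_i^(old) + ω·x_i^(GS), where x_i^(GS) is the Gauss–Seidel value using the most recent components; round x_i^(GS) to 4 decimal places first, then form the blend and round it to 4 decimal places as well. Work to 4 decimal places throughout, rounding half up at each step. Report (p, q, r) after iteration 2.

(-0.7627, 0.7657, -0.2350)

Iteration 1:
  p: GS value = (2 - (4)·0.0000 - (-1)·0.0000) / (7) = 0.2857;  p ← (1−ω)·0.0000 + ω·0.2857 = 0.3543
  q: GS value = (6 - (-2)·0.3543 - (3)·0.0000) / (6) = 1.1181;  q ← (1−ω)·0.0000 + ω·1.1181 = 1.3864
  r: GS value = (4 - (-1)·0.3543 - (2)·1.3864) / (-7) = -0.2259;  r ← (1−ω)·0.0000 + ω·-0.2259 = -0.2801
Iteration 2:
  p: GS value = (2 - (4)·1.3864 - (-1)·-0.2801) / (7) = -0.5465;  p ← (1−ω)·0.3543 + ω·-0.5465 = -0.7627
  q: GS value = (6 - (-2)·-0.7627 - (3)·-0.2801) / (6) = 0.8858;  q ← (1−ω)·1.3864 + ω·0.8858 = 0.7657
  r: GS value = (4 - (-1)·-0.7627 - (2)·0.7657) / (-7) = -0.2437;  r ← (1−ω)·-0.2801 + ω·-0.2437 = -0.2350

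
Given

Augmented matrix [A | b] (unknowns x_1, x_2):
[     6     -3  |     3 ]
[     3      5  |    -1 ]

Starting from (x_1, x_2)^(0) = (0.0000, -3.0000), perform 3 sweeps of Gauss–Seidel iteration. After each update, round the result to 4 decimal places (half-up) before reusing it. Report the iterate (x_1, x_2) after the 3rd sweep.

(0.1900, -0.3140)

Iteration 1:
  x_1 = (3 - (-3)·-3.0000) / (6) = -1.0000
  x_2 = (-1 - (3)·-1.0000) / (5) = 0.4000
Iteration 2:
  x_1 = (3 - (-3)·0.4000) / (6) = 0.7000
  x_2 = (-1 - (3)·0.7000) / (5) = -0.6200
Iteration 3:
  x_1 = (3 - (-3)·-0.6200) / (6) = 0.1900
  x_2 = (-1 - (3)·0.1900) / (5) = -0.3140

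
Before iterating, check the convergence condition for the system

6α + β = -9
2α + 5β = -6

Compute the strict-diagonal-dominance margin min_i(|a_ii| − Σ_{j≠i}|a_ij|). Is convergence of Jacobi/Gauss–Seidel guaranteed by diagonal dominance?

3

row 1: |6| − (1) = 5
row 2: |5| − (2) = 3
minimum over rows = 3 → strictly diagonally dominant (convergence guaranteed)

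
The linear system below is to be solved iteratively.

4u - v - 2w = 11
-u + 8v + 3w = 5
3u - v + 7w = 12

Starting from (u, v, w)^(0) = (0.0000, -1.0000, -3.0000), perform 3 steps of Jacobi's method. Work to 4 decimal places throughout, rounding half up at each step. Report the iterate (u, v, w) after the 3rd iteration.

(3.5580, 0.5458, 0.0344)

Iteration 1:
  u = (11 - (-1)·-1.0000 - (-2)·-3.0000) / (4) = 1.0000
  v = (5 - (-1)·0.0000 - (3)·-3.0000) / (8) = 1.7500
  w = (12 - (3)·0.0000 - (-1)·-1.0000) / (7) = 1.5714
Iteration 2:
  u = (11 - (-1)·1.7500 - (-2)·1.5714) / (4) = 3.9732
  v = (5 - (-1)·1.0000 - (3)·1.5714) / (8) = 0.1607
  w = (12 - (3)·1.0000 - (-1)·1.7500) / (7) = 1.5357
Iteration 3:
  u = (11 - (-1)·0.1607 - (-2)·1.5357) / (4) = 3.5580
  v = (5 - (-1)·3.9732 - (3)·1.5357) / (8) = 0.5458
  w = (12 - (3)·3.9732 - (-1)·0.1607) / (7) = 0.0344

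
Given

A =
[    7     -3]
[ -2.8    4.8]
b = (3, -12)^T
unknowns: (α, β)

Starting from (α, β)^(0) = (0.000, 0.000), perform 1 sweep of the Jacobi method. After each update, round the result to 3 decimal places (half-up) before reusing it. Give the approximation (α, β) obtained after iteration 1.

Iteration 1:
  α = (3 - (-3)·0.000) / (7) = 0.429
  β = (-12 - (-2.8)·0.000) / (4.8) = -2.500

(0.429, -2.500)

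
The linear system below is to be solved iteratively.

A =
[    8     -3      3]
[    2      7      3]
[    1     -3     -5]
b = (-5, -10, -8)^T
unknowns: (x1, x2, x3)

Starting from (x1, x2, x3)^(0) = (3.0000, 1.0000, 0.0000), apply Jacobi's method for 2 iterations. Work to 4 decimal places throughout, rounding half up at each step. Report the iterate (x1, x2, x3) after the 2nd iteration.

(-2.0821, -2.0429, 2.9214)

Iteration 1:
  x1 = (-5 - (-3)·1.0000 - (3)·0.0000) / (8) = -0.2500
  x2 = (-10 - (2)·3.0000 - (3)·0.0000) / (7) = -2.2857
  x3 = (-8 - (1)·3.0000 - (-3)·1.0000) / (-5) = 1.6000
Iteration 2:
  x1 = (-5 - (-3)·-2.2857 - (3)·1.6000) / (8) = -2.0821
  x2 = (-10 - (2)·-0.2500 - (3)·1.6000) / (7) = -2.0429
  x3 = (-8 - (1)·-0.2500 - (-3)·-2.2857) / (-5) = 2.9214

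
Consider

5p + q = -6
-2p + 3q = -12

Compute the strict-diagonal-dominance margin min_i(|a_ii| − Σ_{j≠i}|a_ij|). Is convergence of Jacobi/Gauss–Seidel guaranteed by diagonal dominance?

row 1: |5| − (1) = 4
row 2: |3| − (2) = 1
minimum over rows = 1 → strictly diagonally dominant (convergence guaranteed)

1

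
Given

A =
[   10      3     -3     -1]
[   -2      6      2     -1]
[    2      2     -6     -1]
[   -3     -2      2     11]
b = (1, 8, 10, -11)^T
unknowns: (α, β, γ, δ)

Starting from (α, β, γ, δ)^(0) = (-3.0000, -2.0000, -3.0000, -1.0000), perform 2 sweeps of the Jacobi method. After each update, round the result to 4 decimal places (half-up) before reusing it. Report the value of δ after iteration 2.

Iteration 1:
  α = (1 - (3)·-2.0000 - (-3)·-3.0000 - (-1)·-1.0000) / (10) = -0.3000
  β = (8 - (-2)·-3.0000 - (2)·-3.0000 - (-1)·-1.0000) / (6) = 1.1667
  γ = (10 - (2)·-3.0000 - (2)·-2.0000 - (-1)·-1.0000) / (-6) = -3.1667
  δ = (-11 - (-3)·-3.0000 - (-2)·-2.0000 - (2)·-3.0000) / (11) = -1.6364
Iteration 2:
  α = (1 - (3)·1.1667 - (-3)·-3.1667 - (-1)·-1.6364) / (10) = -1.3637
  β = (8 - (-2)·-0.3000 - (2)·-3.1667 - (-1)·-1.6364) / (6) = 2.0162
  γ = (10 - (2)·-0.3000 - (2)·1.1667 - (-1)·-1.6364) / (-6) = -1.1050
  δ = (-11 - (-3)·-0.3000 - (-2)·1.1667 - (2)·-3.1667) / (11) = -0.2939

-0.2939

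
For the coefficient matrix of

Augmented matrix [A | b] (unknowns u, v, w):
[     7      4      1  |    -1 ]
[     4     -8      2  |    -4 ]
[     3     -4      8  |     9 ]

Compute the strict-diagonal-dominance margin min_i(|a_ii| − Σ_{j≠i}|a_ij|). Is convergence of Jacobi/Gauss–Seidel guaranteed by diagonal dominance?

1

row 1: |7| − (4+1) = 2
row 2: |-8| − (4+2) = 2
row 3: |8| − (3+4) = 1
minimum over rows = 1 → strictly diagonally dominant (convergence guaranteed)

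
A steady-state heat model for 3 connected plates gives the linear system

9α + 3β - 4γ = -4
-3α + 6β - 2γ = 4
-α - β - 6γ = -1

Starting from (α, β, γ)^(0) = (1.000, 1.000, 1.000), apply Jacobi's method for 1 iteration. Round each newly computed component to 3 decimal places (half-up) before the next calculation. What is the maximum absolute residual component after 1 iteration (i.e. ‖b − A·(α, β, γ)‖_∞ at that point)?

Iteration 1:
  α = (-4 - (3)·1.000 - (-4)·1.000) / (9) = -0.333
  β = (4 - (-3)·1.000 - (-2)·1.000) / (6) = 1.500
  γ = (-1 - (-1)·1.000 - (-1)·1.000) / (-6) = -0.167
Residual b − A·x = (-6.171, -6.333, -0.835); ∞-norm = 6.333

6.333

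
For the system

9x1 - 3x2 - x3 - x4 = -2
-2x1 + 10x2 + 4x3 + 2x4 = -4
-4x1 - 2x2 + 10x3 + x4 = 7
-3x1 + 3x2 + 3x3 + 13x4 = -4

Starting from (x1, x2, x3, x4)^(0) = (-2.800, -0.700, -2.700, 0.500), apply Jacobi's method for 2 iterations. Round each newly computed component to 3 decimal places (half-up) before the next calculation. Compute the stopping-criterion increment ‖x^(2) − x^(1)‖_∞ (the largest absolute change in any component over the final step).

Iteration 1:
  x1 = (-2 - (-3)·-0.700 - (-1)·-2.700 - (-1)·0.500) / (9) = -0.700
  x2 = (-4 - (-2)·-2.800 - (4)·-2.700 - (2)·0.500) / (10) = 0.020
  x3 = (7 - (-4)·-2.800 - (-2)·-0.700 - (1)·0.500) / (10) = -0.610
  x4 = (-4 - (-3)·-2.800 - (3)·-0.700 - (3)·-2.700) / (13) = -0.169
Iteration 2:
  x1 = (-2 - (-3)·0.020 - (-1)·-0.610 - (-1)·-0.169) / (9) = -0.302
  x2 = (-4 - (-2)·-0.700 - (4)·-0.610 - (2)·-0.169) / (10) = -0.262
  x3 = (7 - (-4)·-0.700 - (-2)·0.020 - (1)·-0.169) / (10) = 0.441
  x4 = (-4 - (-3)·-0.700 - (3)·0.020 - (3)·-0.610) / (13) = -0.333
Change: (0.398, -0.282, 1.051, -0.164) → max |·| = 1.051

1.051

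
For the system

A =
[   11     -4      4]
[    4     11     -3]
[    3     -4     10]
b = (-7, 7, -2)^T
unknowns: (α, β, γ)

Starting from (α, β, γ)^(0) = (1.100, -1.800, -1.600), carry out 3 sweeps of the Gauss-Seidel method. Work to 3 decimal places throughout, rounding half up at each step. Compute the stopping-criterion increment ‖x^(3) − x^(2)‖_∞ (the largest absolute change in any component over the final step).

0.112

Iteration 1:
  α = (-7 - (-4)·-1.800 - (4)·-1.600) / (11) = -0.709
  β = (7 - (4)·-0.709 - (-3)·-1.600) / (11) = 0.458
  γ = (-2 - (3)·-0.709 - (-4)·0.458) / (10) = 0.196
Iteration 2:
  α = (-7 - (-4)·0.458 - (4)·0.196) / (11) = -0.541
  β = (7 - (4)·-0.541 - (-3)·0.196) / (11) = 0.887
  γ = (-2 - (3)·-0.541 - (-4)·0.887) / (10) = 0.317
Iteration 3:
  α = (-7 - (-4)·0.887 - (4)·0.317) / (11) = -0.429
  β = (7 - (4)·-0.429 - (-3)·0.317) / (11) = 0.879
  γ = (-2 - (3)·-0.429 - (-4)·0.879) / (10) = 0.280
Change: (0.112, -0.008, -0.037) → max |·| = 0.112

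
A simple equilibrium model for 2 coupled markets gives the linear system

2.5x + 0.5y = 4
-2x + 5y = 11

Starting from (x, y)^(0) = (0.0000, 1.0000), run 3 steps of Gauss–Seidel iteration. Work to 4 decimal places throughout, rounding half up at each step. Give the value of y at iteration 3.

Iteration 1:
  x = (4 - (0.5)·1.0000) / (2.5) = 1.4000
  y = (11 - (-2)·1.4000) / (5) = 2.7600
Iteration 2:
  x = (4 - (0.5)·2.7600) / (2.5) = 1.0480
  y = (11 - (-2)·1.0480) / (5) = 2.6192
Iteration 3:
  x = (4 - (0.5)·2.6192) / (2.5) = 1.0762
  y = (11 - (-2)·1.0762) / (5) = 2.6305

2.6305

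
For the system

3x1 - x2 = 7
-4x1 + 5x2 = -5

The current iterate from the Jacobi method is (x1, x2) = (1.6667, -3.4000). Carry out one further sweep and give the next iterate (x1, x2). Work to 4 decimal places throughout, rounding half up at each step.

(1.2000, 0.3334)

One sweep:
  x1 = (7 - (-1)·-3.4000) / (3) = 1.2000
  x2 = (-5 - (-4)·1.6667) / (5) = 0.3334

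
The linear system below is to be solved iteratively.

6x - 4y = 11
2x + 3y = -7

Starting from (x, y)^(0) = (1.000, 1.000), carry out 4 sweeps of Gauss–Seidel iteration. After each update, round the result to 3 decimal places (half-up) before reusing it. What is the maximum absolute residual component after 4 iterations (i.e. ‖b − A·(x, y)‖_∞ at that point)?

Iteration 1:
  x = (11 - (-4)·1.000) / (6) = 2.500
  y = (-7 - (2)·2.500) / (3) = -4.000
Iteration 2:
  x = (11 - (-4)·-4.000) / (6) = -0.833
  y = (-7 - (2)·-0.833) / (3) = -1.778
Iteration 3:
  x = (11 - (-4)·-1.778) / (6) = 0.648
  y = (-7 - (2)·0.648) / (3) = -2.765
Iteration 4:
  x = (11 - (-4)·-2.765) / (6) = -0.010
  y = (-7 - (2)·-0.010) / (3) = -2.327
Residual b − A·x = (1.752, 0.001); ∞-norm = 1.752

1.752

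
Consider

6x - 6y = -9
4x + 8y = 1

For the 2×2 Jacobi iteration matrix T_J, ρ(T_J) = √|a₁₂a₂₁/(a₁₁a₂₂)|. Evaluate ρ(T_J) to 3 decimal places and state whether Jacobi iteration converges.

a₁₂a₂₁/(a₁₁a₂₂) = (-6)·(4) / ((6)·(8)) = -0.500000
ρ = √|-0.500000| = √0.500000 = 0.707
ρ < 1, so Jacobi converges

0.707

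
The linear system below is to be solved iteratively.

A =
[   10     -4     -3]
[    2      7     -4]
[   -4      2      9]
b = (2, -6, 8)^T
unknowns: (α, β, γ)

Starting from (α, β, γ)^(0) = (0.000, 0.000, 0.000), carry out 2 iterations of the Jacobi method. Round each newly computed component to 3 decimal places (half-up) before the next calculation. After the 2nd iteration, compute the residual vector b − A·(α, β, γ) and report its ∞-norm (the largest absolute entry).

Iteration 1:
  α = (2 - (-4)·0.000 - (-3)·0.000) / (10) = 0.200
  β = (-6 - (2)·0.000 - (-4)·0.000) / (7) = -0.857
  γ = (8 - (-4)·0.000 - (2)·0.000) / (9) = 0.889
Iteration 2:
  α = (2 - (-4)·-0.857 - (-3)·0.889) / (10) = 0.124
  β = (-6 - (2)·0.200 - (-4)·0.889) / (7) = -0.406
  γ = (8 - (-4)·0.200 - (2)·-0.857) / (9) = 1.168
Residual b − A·x = (2.640, 1.266, -1.204); ∞-norm = 2.640

2.640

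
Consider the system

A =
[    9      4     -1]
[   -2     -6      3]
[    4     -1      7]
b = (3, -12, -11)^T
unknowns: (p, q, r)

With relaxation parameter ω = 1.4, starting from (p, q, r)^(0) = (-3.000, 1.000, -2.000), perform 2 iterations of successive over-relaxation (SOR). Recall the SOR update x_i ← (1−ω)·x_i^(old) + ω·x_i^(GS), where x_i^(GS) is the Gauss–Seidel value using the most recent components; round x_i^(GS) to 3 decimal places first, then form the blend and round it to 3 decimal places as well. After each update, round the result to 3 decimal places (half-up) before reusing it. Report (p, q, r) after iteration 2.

Iteration 1:
  p: GS value = (3 - (4)·1.000 - (-1)·-2.000) / (9) = -0.333;  p ← (1−ω)·-3.000 + ω·-0.333 = 0.734
  q: GS value = (-12 - (-2)·0.734 - (3)·-2.000) / (-6) = 0.755;  q ← (1−ω)·1.000 + ω·0.755 = 0.657
  r: GS value = (-11 - (4)·0.734 - (-1)·0.657) / (7) = -1.897;  r ← (1−ω)·-2.000 + ω·-1.897 = -1.856
Iteration 2:
  p: GS value = (3 - (4)·0.657 - (-1)·-1.856) / (9) = -0.165;  p ← (1−ω)·0.734 + ω·-0.165 = -0.525
  q: GS value = (-12 - (-2)·-0.525 - (3)·-1.856) / (-6) = 1.247;  q ← (1−ω)·0.657 + ω·1.247 = 1.483
  r: GS value = (-11 - (4)·-0.525 - (-1)·1.483) / (7) = -1.060;  r ← (1−ω)·-1.856 + ω·-1.060 = -0.742

(-0.525, 1.483, -0.742)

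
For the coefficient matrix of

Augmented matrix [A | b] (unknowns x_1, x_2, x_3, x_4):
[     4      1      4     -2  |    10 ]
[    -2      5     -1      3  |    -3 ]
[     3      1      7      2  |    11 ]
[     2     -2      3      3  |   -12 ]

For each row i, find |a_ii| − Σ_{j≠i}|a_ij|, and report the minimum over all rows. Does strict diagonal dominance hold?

row 1: |4| − (1+4+2) = -3
row 2: |5| − (2+1+3) = -1
row 3: |7| − (3+1+2) = 1
row 4: |3| − (2+2+3) = -4
minimum over rows = -4 → not strictly diagonally dominant

-4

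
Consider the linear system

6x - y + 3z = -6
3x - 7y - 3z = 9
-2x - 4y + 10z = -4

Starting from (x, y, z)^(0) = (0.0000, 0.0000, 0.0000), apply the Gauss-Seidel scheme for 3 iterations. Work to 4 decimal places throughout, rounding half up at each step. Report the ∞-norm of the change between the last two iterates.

Iteration 1:
  x = (-6 - (-1)·0.0000 - (3)·0.0000) / (6) = -1.0000
  y = (9 - (3)·-1.0000 - (-3)·0.0000) / (-7) = -1.7143
  z = (-4 - (-2)·-1.0000 - (-4)·-1.7143) / (10) = -1.2857
Iteration 2:
  x = (-6 - (-1)·-1.7143 - (3)·-1.2857) / (6) = -0.6429
  y = (9 - (3)·-0.6429 - (-3)·-1.2857) / (-7) = -1.0102
  z = (-4 - (-2)·-0.6429 - (-4)·-1.0102) / (10) = -0.9327
Iteration 3:
  x = (-6 - (-1)·-1.0102 - (3)·-0.9327) / (6) = -0.7020
  y = (9 - (3)·-0.7020 - (-3)·-0.9327) / (-7) = -1.1868
  z = (-4 - (-2)·-0.7020 - (-4)·-1.1868) / (10) = -1.0151
Change: (-0.0591, -0.1766, -0.0824) → max |·| = 0.1766

0.1766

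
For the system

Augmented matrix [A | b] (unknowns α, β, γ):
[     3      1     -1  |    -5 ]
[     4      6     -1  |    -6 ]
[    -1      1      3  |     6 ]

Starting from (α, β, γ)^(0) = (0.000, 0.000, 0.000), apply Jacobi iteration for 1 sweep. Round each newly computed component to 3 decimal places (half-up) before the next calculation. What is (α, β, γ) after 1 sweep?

Iteration 1:
  α = (-5 - (1)·0.000 - (-1)·0.000) / (3) = -1.667
  β = (-6 - (4)·0.000 - (-1)·0.000) / (6) = -1.000
  γ = (6 - (-1)·0.000 - (1)·0.000) / (3) = 2.000

(-1.667, -1.000, 2.000)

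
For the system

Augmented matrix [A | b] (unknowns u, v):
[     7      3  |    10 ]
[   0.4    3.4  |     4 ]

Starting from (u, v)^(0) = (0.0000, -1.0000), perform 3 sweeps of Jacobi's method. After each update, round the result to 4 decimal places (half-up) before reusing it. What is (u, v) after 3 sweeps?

Iteration 1:
  u = (10 - (3)·-1.0000) / (7) = 1.8571
  v = (4 - (0.4)·0.0000) / (3.4) = 1.1765
Iteration 2:
  u = (10 - (3)·1.1765) / (7) = 0.9244
  v = (4 - (0.4)·1.8571) / (3.4) = 0.9580
Iteration 3:
  u = (10 - (3)·0.9580) / (7) = 1.0180
  v = (4 - (0.4)·0.9244) / (3.4) = 1.0677

(1.0180, 1.0677)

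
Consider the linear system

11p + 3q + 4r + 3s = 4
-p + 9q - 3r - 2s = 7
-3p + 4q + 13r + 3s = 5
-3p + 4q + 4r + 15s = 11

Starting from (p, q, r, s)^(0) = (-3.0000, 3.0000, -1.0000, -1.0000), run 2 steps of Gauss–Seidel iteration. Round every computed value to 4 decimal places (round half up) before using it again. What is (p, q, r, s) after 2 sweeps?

Iteration 1:
  p = (4 - (3)·3.0000 - (4)·-1.0000 - (3)·-1.0000) / (11) = 0.1818
  q = (7 - (-1)·0.1818 - (-3)·-1.0000 - (-2)·-1.0000) / (9) = 0.2424
  r = (5 - (-3)·0.1818 - (4)·0.2424 - (3)·-1.0000) / (13) = 0.5828
  s = (11 - (-3)·0.1818 - (4)·0.2424 - (4)·0.5828) / (15) = 0.5496
Iteration 2:
  p = (4 - (3)·0.2424 - (4)·0.5828 - (3)·0.5496) / (11) = -0.0643
  q = (7 - (-1)·-0.0643 - (-3)·0.5828 - (-2)·0.5496) / (9) = 1.0870
  r = (5 - (-3)·-0.0643 - (4)·1.0870 - (3)·0.5496) / (13) = -0.0915
  s = (11 - (-3)·-0.0643 - (4)·1.0870 - (4)·-0.0915) / (15) = 0.4550

(-0.0643, 1.0870, -0.0915, 0.4550)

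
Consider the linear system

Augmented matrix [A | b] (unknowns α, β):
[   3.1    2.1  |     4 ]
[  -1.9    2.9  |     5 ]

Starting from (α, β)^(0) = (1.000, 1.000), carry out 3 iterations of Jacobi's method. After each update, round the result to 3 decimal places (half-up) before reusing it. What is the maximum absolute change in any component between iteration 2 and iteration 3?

0.612

Iteration 1:
  α = (4 - (2.1)·1.000) / (3.1) = 0.613
  β = (5 - (-1.9)·1.000) / (2.9) = 2.379
Iteration 2:
  α = (4 - (2.1)·2.379) / (3.1) = -0.321
  β = (5 - (-1.9)·0.613) / (2.9) = 2.126
Iteration 3:
  α = (4 - (2.1)·2.126) / (3.1) = -0.150
  β = (5 - (-1.9)·-0.321) / (2.9) = 1.514
Change: (0.171, -0.612) → max |·| = 0.612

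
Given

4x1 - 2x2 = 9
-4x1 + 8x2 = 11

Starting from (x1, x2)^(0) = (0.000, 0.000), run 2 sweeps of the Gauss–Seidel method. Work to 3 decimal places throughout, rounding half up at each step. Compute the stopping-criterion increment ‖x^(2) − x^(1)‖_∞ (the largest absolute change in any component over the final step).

1.250

Iteration 1:
  x1 = (9 - (-2)·0.000) / (4) = 2.250
  x2 = (11 - (-4)·2.250) / (8) = 2.500
Iteration 2:
  x1 = (9 - (-2)·2.500) / (4) = 3.500
  x2 = (11 - (-4)·3.500) / (8) = 3.125
Change: (1.250, 0.625) → max |·| = 1.250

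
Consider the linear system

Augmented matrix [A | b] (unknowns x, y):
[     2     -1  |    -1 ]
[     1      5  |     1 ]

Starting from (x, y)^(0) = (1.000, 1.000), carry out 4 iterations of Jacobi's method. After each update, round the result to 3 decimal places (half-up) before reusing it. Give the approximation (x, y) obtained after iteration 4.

(-0.350, 0.280)

Iteration 1:
  x = (-1 - (-1)·1.000) / (2) = 0.000
  y = (1 - (1)·1.000) / (5) = 0.000
Iteration 2:
  x = (-1 - (-1)·0.000) / (2) = -0.500
  y = (1 - (1)·0.000) / (5) = 0.200
Iteration 3:
  x = (-1 - (-1)·0.200) / (2) = -0.400
  y = (1 - (1)·-0.500) / (5) = 0.300
Iteration 4:
  x = (-1 - (-1)·0.300) / (2) = -0.350
  y = (1 - (1)·-0.400) / (5) = 0.280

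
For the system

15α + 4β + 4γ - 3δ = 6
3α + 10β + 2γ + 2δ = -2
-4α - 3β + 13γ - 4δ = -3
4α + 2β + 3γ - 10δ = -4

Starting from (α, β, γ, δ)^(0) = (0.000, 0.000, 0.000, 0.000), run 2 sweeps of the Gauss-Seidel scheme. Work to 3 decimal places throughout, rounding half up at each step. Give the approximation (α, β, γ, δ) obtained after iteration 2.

(0.622, -0.438, -0.005, 0.560)

Iteration 1:
  α = (6 - (4)·0.000 - (4)·0.000 - (-3)·0.000) / (15) = 0.400
  β = (-2 - (3)·0.400 - (2)·0.000 - (2)·0.000) / (10) = -0.320
  γ = (-3 - (-4)·0.400 - (-3)·-0.320 - (-4)·0.000) / (13) = -0.182
  δ = (-4 - (4)·0.400 - (2)·-0.320 - (3)·-0.182) / (-10) = 0.441
Iteration 2:
  α = (6 - (4)·-0.320 - (4)·-0.182 - (-3)·0.441) / (15) = 0.622
  β = (-2 - (3)·0.622 - (2)·-0.182 - (2)·0.441) / (10) = -0.438
  γ = (-3 - (-4)·0.622 - (-3)·-0.438 - (-4)·0.441) / (13) = -0.005
  δ = (-4 - (4)·0.622 - (2)·-0.438 - (3)·-0.005) / (-10) = 0.560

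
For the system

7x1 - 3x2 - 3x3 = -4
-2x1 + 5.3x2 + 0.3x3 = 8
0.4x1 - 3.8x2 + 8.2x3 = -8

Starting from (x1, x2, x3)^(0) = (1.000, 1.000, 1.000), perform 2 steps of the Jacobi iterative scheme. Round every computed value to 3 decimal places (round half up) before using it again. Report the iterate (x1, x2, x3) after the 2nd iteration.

Iteration 1:
  x1 = (-4 - (-3)·1.000 - (-3)·1.000) / (7) = 0.286
  x2 = (8 - (-2)·1.000 - (0.3)·1.000) / (5.3) = 1.830
  x3 = (-8 - (0.4)·1.000 - (-3.8)·1.000) / (8.2) = -0.561
Iteration 2:
  x1 = (-4 - (-3)·1.830 - (-3)·-0.561) / (7) = -0.028
  x2 = (8 - (-2)·0.286 - (0.3)·-0.561) / (5.3) = 1.649
  x3 = (-8 - (0.4)·0.286 - (-3.8)·1.830) / (8.2) = -0.142

(-0.028, 1.649, -0.142)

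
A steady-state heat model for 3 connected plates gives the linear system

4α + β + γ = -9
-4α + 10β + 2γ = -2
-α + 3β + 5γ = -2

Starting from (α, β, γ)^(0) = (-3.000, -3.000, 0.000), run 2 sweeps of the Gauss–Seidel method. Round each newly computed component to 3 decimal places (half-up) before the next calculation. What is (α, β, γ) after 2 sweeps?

(-1.995, -0.954, -0.227)

Iteration 1:
  α = (-9 - (1)·-3.000 - (1)·0.000) / (4) = -1.500
  β = (-2 - (-4)·-1.500 - (2)·0.000) / (10) = -0.800
  γ = (-2 - (-1)·-1.500 - (3)·-0.800) / (5) = -0.220
Iteration 2:
  α = (-9 - (1)·-0.800 - (1)·-0.220) / (4) = -1.995
  β = (-2 - (-4)·-1.995 - (2)·-0.220) / (10) = -0.954
  γ = (-2 - (-1)·-1.995 - (3)·-0.954) / (5) = -0.227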